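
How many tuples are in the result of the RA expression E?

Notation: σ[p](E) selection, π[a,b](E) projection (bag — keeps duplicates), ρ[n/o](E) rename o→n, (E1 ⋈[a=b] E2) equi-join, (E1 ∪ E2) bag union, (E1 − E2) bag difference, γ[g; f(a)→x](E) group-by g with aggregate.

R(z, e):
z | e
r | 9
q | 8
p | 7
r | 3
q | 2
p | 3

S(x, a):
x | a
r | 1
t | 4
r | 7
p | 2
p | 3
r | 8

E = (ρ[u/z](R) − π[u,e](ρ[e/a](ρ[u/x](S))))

Stepwise |·|:
  R → 6
  ρ[u/z](R) → 6
  S → 6
  ρ[u/x](S) → 6
  ρ[e/a](ρ[u/x](S)) → 6
  π[u,e](ρ[e/a](ρ[u/x](S))) → 6
  (ρ[u/z](R) − π[u,e](ρ[e/a](ρ[u/x](S)))) → 5

|E| = 5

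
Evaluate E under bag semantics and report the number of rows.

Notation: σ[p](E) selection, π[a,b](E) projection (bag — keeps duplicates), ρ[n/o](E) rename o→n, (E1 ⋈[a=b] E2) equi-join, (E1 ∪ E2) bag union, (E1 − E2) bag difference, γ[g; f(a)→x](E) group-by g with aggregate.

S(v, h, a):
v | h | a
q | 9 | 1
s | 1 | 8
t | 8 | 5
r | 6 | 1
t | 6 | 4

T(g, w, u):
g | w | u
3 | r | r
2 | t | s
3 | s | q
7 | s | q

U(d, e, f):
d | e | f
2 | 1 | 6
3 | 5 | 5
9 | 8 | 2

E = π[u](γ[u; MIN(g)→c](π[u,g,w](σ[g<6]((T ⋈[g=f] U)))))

Stepwise |·|:
  T → 4
  U → 3
  (T ⋈[g=f] U) → 1
  σ[g<6]((T ⋈[g=f] U)) → 1
  π[u,g,w](σ[g<6]((T ⋈[g=f] U))) → 1
  γ[u; MIN(g)→c](π[u,g,w](σ[g<6]((T ⋈[g=f] U)))) → 1
  π[u](γ[u; MIN(g)→c](π[u,g,w](σ[g<6]((T ⋈[g=f] U))))) → 1

|E| = 1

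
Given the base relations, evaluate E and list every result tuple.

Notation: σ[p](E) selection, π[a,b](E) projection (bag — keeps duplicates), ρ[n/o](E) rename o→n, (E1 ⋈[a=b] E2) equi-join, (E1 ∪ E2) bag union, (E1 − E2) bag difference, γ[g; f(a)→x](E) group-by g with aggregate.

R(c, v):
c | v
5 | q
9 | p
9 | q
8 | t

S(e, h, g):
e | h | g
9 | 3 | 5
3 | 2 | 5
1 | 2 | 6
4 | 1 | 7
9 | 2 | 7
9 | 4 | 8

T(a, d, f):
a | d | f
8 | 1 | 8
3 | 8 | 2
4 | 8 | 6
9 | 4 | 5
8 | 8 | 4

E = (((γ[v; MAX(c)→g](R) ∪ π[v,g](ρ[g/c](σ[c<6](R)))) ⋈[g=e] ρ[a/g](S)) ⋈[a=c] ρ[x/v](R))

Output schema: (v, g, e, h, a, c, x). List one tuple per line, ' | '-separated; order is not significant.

Per-node cardinality:
  R → 4
  γ[v; MAX(c)→g](R) → 3
  R → 4
  σ[c<6](R) → 1
  ρ[g/c](σ[c<6](R)) → 1
  π[v,g](ρ[g/c](σ[c<6](R))) → 1
  (γ[v; MAX(c)→g](R) ∪ π[v,g](ρ[g/c](σ[c<6](R)))) → 4
  S → 6
  ρ[a/g](S) → 6
  ((γ[v; MAX(c)→g](R) ∪ π[v,g](ρ[g/c](σ[c<6](R)))) ⋈[g=e] ρ[a/g](S)) → 6
  R → 4
  ρ[x/v](R) → 4
  (((γ[v; MAX(c)→g](R) ∪ π[v,g](ρ[g/c](σ[c<6](R)))) ⋈[g=e] ρ[a/g](S)) ⋈[a=c] ρ[x/v](R)) → 4

== RESULT ==
v | g | e | h | a | c | x
p | 9 | 9 | 3 | 5 | 5 | q
p | 9 | 9 | 4 | 8 | 8 | t
q | 9 | 9 | 3 | 5 | 5 | q
q | 9 | 9 | 4 | 8 | 8 | t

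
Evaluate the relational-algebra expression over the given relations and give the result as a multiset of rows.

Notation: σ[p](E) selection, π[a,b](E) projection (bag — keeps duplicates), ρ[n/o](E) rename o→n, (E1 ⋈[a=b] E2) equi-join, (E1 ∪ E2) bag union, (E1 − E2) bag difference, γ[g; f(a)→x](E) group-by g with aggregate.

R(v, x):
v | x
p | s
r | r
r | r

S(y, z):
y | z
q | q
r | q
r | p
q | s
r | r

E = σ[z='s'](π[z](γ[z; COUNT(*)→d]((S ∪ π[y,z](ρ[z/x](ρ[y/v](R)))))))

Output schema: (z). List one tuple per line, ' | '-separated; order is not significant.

Subexpression sizes:
  S → 5
  R → 3
  ρ[y/v](R) → 3
  ρ[z/x](ρ[y/v](R)) → 3
  π[y,z](ρ[z/x](ρ[y/v](R))) → 3
  (S ∪ π[y,z](ρ[z/x](ρ[y/v](R)))) → 8
  γ[z; COUNT(*)→d]((S ∪ π[y,z](ρ[z/x](ρ[y/v](R))))) → 4
  π[z](γ[z; COUNT(*)→d]((S ∪ π[y,z](ρ[z/x](ρ[y/v](R)))))) → 4
  σ[z='s'](π[z](γ[z; COUNT(*)→d]((S ∪ π[y,z](ρ[z/x](ρ[y/v](R))))))) → 1

== RESULT ==
z
s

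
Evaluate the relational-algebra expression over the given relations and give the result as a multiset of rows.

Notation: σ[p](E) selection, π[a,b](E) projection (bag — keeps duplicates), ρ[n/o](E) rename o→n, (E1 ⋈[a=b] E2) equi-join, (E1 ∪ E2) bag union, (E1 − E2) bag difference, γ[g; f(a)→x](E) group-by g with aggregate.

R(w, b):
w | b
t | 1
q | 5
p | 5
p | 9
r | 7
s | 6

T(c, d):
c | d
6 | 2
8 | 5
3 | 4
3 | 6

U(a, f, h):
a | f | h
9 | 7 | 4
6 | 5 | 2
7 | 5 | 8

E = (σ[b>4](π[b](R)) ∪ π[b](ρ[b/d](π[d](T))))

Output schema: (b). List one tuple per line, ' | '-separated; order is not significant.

Stepwise |·|:
  R → 6
  π[b](R) → 6
  σ[b>4](π[b](R)) → 5
  T → 4
  π[d](T) → 4
  ρ[b/d](π[d](T)) → 4
  π[b](ρ[b/d](π[d](T))) → 4
  (σ[b>4](π[b](R)) ∪ π[b](ρ[b/d](π[d](T)))) → 9

== RESULT ==
b
2
4
5
5
5
6
6
7
9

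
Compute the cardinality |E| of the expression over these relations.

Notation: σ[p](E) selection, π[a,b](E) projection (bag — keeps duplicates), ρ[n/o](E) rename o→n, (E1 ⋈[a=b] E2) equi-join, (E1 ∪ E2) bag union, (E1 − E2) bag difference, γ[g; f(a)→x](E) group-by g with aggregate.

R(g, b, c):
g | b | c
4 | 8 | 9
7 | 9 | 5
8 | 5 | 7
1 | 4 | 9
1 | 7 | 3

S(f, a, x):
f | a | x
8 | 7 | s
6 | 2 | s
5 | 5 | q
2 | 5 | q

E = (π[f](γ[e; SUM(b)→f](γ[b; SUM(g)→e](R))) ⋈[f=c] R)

Row counts bottom-up:
  R → 5
  γ[b; SUM(g)→e](R) → 5
  γ[e; SUM(b)→f](γ[b; SUM(g)→e](R)) → 4
  π[f](γ[e; SUM(b)→f](γ[b; SUM(g)→e](R))) → 4
  R → 5
  (π[f](γ[e; SUM(b)→f](γ[b; SUM(g)→e](R))) ⋈[f=c] R) → 3

|E| = 3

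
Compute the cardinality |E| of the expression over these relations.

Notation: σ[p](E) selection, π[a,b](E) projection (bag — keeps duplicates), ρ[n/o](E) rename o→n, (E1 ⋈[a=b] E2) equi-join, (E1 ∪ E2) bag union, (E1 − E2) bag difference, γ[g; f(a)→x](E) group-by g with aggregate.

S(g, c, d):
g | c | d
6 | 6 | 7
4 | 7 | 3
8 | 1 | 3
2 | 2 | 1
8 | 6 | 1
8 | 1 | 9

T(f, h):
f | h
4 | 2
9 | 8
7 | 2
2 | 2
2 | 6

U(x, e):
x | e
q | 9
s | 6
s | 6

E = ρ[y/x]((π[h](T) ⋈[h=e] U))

Per-node cardinality:
  T → 5
  π[h](T) → 5
  U → 3
  (π[h](T) ⋈[h=e] U) → 2
  ρ[y/x]((π[h](T) ⋈[h=e] U)) → 2

|E| = 2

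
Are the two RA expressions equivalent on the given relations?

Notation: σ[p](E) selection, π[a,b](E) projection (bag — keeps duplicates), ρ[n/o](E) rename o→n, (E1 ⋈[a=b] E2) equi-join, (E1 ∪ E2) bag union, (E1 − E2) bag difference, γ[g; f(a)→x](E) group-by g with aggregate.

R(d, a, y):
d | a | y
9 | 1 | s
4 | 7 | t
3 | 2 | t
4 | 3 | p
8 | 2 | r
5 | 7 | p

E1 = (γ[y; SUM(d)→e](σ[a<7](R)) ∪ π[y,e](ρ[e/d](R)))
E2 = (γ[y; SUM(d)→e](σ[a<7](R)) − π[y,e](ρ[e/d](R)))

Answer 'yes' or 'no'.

E1 per-node cardinality:
  R → 6
  σ[a<7](R) → 4
  γ[y; SUM(d)→e](σ[a<7](R)) → 4
  R → 6
  ρ[e/d](R) → 6
  π[y,e](ρ[e/d](R)) → 6
  (γ[y; SUM(d)→e](σ[a<7](R)) ∪ π[y,e](ρ[e/d](R))) → 10
E2 per-node cardinality:
  R → 6
  σ[a<7](R) → 4
  γ[y; SUM(d)→e](σ[a<7](R)) → 4
  R → 6
  ρ[e/d](R) → 6
  π[y,e](ρ[e/d](R)) → 6
  (γ[y; SUM(d)→e](σ[a<7](R)) − π[y,e](ρ[e/d](R))) → 0

E1 result:
y | e
p | 4
p | 4
p | 5
r | 8
r | 8
s | 9
s | 9
t | 3
t | 3
t | 4
E2 result:
y | e
(0 rows)
Witness: ('s', 9) appears 2× in E1 but 0× in E2.

no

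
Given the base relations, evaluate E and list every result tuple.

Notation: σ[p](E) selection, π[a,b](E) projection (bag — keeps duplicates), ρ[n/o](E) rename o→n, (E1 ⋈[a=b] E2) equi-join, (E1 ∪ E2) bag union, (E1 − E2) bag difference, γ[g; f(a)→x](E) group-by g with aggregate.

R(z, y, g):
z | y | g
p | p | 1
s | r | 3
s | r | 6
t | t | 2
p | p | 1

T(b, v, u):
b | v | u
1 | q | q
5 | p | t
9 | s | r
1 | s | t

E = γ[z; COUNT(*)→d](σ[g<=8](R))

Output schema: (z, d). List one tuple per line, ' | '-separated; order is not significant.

Stepwise |·|:
  R → 5
  σ[g<=8](R) → 5
  γ[z; COUNT(*)→d](σ[g<=8](R)) → 3

== RESULT ==
z | d
p | 2
s | 2
t | 1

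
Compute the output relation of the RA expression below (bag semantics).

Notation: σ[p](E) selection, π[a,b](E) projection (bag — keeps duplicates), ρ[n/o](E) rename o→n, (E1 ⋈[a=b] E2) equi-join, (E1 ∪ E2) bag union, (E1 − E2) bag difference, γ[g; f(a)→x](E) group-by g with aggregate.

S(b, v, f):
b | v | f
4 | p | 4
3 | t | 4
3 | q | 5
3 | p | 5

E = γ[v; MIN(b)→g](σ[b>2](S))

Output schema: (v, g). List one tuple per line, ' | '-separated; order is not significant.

Stepwise |·|:
  S → 4
  σ[b>2](S) → 4
  γ[v; MIN(b)→g](σ[b>2](S)) → 3

== RESULT ==
v | g
p | 3
q | 3
t | 3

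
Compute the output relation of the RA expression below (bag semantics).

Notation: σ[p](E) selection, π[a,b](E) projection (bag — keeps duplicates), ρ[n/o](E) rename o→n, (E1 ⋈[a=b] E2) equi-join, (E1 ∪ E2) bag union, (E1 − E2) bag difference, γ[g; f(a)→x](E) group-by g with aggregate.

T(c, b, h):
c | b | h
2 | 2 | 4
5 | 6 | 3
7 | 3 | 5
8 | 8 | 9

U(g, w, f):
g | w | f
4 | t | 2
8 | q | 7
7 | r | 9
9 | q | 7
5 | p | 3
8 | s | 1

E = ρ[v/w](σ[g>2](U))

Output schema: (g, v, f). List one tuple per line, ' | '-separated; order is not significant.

Row counts bottom-up:
  U → 6
  σ[g>2](U) → 6
  ρ[v/w](σ[g>2](U)) → 6

== RESULT ==
g | v | f
4 | t | 2
5 | p | 3
7 | r | 9
8 | q | 7
8 | s | 1
9 | q | 7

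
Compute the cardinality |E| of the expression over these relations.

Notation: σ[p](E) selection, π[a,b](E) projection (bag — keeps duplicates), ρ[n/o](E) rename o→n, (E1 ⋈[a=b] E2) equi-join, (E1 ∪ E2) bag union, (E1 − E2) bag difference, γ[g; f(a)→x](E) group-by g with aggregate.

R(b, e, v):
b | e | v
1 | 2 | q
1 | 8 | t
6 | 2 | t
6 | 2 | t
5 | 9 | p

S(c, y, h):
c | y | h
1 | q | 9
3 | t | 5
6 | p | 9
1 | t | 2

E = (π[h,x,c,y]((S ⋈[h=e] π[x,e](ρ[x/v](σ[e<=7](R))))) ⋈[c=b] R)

Row counts bottom-up:
  S → 4
  R → 5
  σ[e<=7](R) → 3
  ρ[x/v](σ[e<=7](R)) → 3
  π[x,e](ρ[x/v](σ[e<=7](R))) → 3
  (S ⋈[h=e] π[x,e](ρ[x/v](σ[e<=7](R)))) → 3
  π[h,x,c,y]((S ⋈[h=e] π[x,e](ρ[x/v](σ[e<=7](R))))) → 3
  R → 5
  (π[h,x,c,y]((S ⋈[h=e] π[x,e](ρ[x/v](σ[e<=7](R))))) ⋈[c=b] R) → 6

|E| = 6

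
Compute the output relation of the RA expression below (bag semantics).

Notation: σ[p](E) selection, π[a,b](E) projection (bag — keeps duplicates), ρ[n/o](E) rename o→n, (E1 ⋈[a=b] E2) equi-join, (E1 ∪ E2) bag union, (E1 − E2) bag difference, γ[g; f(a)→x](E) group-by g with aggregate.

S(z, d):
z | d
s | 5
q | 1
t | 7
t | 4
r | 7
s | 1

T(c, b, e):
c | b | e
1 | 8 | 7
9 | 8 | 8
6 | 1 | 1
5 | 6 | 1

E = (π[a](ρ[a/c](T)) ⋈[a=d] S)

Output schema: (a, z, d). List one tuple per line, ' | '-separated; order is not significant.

Stepwise |·|:
  T → 4
  ρ[a/c](T) → 4
  π[a](ρ[a/c](T)) → 4
  S → 6
  (π[a](ρ[a/c](T)) ⋈[a=d] S) → 3

== RESULT ==
a | z | d
1 | q | 1
1 | s | 1
5 | s | 5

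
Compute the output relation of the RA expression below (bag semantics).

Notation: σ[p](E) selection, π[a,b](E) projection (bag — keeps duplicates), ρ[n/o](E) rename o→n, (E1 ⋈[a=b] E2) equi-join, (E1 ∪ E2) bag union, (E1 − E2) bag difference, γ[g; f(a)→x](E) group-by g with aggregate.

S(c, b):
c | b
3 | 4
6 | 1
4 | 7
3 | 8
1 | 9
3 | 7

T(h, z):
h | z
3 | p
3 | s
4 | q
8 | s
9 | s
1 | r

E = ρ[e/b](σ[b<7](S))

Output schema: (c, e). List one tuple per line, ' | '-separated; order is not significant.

Row counts bottom-up:
  S → 6
  σ[b<7](S) → 2
  ρ[e/b](σ[b<7](S)) → 2

== RESULT ==
c | e
3 | 4
6 | 1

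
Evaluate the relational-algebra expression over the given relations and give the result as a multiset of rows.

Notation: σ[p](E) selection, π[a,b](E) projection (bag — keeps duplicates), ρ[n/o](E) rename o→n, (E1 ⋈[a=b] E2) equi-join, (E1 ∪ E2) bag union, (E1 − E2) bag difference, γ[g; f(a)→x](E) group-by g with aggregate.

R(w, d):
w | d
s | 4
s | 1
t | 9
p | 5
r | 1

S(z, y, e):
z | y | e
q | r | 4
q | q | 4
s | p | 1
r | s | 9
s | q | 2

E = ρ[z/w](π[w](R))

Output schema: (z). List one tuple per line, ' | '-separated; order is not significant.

Row counts bottom-up:
  R → 5
  π[w](R) → 5
  ρ[z/w](π[w](R)) → 5

== RESULT ==
z
p
r
s
s
t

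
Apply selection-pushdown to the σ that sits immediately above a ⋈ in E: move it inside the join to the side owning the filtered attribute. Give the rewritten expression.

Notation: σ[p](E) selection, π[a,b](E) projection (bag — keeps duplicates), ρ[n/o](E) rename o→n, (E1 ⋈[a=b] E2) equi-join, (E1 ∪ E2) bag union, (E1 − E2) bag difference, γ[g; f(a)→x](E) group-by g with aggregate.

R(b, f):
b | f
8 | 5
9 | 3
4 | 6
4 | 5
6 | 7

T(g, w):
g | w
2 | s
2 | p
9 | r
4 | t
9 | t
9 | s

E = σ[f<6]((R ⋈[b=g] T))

σ filters on f, owned by the left side.
E' = (σ[f<6](R) ⋈[b=g] T)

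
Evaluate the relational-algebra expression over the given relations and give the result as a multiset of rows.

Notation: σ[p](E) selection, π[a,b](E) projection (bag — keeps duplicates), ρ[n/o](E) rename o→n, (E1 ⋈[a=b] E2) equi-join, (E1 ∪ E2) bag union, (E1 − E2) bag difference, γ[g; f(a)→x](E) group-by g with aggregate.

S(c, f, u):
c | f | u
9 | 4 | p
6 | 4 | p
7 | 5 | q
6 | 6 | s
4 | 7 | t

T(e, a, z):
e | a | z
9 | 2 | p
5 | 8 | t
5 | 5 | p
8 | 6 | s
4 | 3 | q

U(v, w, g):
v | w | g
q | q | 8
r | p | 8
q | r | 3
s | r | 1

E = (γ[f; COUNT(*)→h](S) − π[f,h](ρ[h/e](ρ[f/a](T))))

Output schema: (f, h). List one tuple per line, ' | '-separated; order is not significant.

Subexpression sizes:
  S → 5
  γ[f; COUNT(*)→h](S) → 4
  T → 5
  ρ[f/a](T) → 5
  ρ[h/e](ρ[f/a](T)) → 5
  π[f,h](ρ[h/e](ρ[f/a](T))) → 5
  (γ[f; COUNT(*)→h](S) − π[f,h](ρ[h/e](ρ[f/a](T)))) → 4

== RESULT ==
f | h
4 | 2
5 | 1
6 | 1
7 | 1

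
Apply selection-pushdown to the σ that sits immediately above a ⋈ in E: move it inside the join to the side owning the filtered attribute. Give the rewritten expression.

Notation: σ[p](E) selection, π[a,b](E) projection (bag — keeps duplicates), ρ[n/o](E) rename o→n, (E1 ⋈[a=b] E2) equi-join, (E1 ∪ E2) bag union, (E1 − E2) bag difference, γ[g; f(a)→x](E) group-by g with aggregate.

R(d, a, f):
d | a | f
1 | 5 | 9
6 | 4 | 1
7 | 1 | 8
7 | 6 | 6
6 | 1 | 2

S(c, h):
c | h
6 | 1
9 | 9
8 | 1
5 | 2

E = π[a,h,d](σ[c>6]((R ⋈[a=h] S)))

σ filters on c, owned by the right side.
E' = π[a,h,d]((R ⋈[a=h] σ[c>6](S)))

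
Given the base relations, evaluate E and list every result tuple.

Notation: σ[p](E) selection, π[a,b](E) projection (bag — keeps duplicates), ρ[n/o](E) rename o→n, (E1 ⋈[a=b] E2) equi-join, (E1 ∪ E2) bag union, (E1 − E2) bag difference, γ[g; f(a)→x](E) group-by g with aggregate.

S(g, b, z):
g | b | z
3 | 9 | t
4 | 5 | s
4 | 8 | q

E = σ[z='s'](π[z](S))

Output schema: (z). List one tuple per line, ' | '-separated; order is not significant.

Row counts bottom-up:
  S → 3
  π[z](S) → 3
  σ[z='s'](π[z](S)) → 1

== RESULT ==
z
s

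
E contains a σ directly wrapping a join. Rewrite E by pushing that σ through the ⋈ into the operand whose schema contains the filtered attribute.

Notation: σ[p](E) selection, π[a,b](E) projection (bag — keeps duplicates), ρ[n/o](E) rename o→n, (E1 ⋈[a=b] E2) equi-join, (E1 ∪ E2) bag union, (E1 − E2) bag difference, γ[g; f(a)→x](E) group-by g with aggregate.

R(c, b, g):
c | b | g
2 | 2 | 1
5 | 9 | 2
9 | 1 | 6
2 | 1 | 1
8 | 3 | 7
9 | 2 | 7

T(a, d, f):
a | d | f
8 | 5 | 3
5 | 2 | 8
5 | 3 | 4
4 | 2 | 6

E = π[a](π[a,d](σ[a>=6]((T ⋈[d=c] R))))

σ filters on a, owned by the left side.
E' = π[a](π[a,d]((σ[a>=6](T) ⋈[d=c] R)))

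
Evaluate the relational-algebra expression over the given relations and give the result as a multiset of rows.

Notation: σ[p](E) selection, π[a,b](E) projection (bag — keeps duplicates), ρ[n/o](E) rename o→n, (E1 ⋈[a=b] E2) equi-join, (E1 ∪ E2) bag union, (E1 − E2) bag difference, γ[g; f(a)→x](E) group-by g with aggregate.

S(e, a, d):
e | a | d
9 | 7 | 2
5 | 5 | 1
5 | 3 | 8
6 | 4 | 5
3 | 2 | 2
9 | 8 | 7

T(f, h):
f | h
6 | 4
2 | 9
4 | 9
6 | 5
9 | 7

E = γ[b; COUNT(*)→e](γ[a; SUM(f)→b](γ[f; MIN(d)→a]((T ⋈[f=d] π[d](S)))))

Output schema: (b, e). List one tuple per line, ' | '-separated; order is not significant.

Subexpression sizes:
  T → 5
  S → 6
  π[d](S) → 6
  (T ⋈[f=d] π[d](S)) → 2
  γ[f; MIN(d)→a]((T ⋈[f=d] π[d](S))) → 1
  γ[a; SUM(f)→b](γ[f; MIN(d)→a]((T ⋈[f=d] π[d](S)))) → 1
  γ[b; COUNT(*)→e](γ[a; SUM(f)→b](γ[f; MIN(d)→a]((T ⋈[f=d] π[d](S))))) → 1

== RESULT ==
b | e
2 | 1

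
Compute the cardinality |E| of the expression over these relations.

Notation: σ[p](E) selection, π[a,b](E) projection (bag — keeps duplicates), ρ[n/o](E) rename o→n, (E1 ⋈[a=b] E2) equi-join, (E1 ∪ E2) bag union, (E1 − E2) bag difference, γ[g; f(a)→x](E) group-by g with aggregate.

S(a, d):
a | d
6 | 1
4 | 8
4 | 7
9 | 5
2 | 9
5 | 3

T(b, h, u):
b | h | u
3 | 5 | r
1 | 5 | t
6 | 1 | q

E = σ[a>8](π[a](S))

Row counts bottom-up:
  S → 6
  π[a](S) → 6
  σ[a>8](π[a](S)) → 1

|E| = 1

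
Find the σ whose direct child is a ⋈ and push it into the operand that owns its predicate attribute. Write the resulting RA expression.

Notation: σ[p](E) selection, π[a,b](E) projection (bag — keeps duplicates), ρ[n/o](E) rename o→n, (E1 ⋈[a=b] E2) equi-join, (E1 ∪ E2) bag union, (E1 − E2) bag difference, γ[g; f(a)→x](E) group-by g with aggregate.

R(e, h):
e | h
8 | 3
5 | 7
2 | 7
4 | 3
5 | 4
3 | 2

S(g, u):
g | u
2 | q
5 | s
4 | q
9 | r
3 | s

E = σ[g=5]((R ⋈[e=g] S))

σ filters on g, owned by the right side.
E' = (R ⋈[e=g] σ[g=5](S))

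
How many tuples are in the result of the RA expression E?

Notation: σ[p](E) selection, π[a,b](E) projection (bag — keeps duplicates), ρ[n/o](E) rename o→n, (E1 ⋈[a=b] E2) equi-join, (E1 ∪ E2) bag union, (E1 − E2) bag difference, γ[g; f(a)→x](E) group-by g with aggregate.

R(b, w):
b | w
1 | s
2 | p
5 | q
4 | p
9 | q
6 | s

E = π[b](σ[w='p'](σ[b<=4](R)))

Row counts bottom-up:
  R → 6
  σ[b<=4](R) → 3
  σ[w='p'](σ[b<=4](R)) → 2
  π[b](σ[w='p'](σ[b<=4](R))) → 2

|E| = 2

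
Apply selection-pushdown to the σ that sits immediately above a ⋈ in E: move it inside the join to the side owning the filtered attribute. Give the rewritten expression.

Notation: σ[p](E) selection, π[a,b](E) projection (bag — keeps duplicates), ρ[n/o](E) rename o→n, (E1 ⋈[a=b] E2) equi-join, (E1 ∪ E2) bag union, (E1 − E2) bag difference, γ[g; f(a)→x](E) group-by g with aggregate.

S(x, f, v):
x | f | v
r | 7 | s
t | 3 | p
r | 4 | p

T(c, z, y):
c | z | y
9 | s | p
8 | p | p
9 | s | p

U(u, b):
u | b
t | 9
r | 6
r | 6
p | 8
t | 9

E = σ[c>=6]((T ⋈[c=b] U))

σ filters on c, owned by the left side.
E' = (σ[c>=6](T) ⋈[c=b] U)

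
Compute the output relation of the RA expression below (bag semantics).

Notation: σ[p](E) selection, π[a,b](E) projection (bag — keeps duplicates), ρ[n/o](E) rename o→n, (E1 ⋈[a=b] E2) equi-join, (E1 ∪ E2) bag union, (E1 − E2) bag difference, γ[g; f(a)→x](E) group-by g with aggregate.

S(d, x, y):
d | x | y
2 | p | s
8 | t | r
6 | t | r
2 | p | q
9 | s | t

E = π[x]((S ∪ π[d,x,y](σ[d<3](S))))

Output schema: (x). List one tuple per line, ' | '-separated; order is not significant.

Stepwise |·|:
  S → 5
  S → 5
  σ[d<3](S) → 2
  π[d,x,y](σ[d<3](S)) → 2
  (S ∪ π[d,x,y](σ[d<3](S))) → 7
  π[x]((S ∪ π[d,x,y](σ[d<3](S)))) → 7

== RESULT ==
x
p
p
p
p
s
t
t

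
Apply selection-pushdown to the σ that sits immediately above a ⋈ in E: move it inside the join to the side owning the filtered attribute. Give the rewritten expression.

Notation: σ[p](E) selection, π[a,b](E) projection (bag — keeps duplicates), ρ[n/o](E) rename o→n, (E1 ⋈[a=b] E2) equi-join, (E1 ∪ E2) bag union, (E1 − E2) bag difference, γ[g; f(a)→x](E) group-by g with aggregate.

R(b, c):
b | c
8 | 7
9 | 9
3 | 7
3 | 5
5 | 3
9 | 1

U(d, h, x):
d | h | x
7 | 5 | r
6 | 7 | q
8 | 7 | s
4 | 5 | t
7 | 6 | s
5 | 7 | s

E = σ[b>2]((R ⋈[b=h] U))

σ filters on b, owned by the left side.
E' = (σ[b>2](R) ⋈[b=h] U)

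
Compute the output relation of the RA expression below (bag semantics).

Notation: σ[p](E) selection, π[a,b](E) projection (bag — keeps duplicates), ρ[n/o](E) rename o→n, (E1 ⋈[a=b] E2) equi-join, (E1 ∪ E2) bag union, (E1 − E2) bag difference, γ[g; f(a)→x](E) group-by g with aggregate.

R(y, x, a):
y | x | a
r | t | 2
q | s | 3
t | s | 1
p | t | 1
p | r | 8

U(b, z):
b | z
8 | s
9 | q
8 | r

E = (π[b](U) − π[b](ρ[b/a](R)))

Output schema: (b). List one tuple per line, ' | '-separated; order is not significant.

Subexpression sizes:
  U → 3
  π[b](U) → 3
  R → 5
  ρ[b/a](R) → 5
  π[b](ρ[b/a](R)) → 5
  (π[b](U) − π[b](ρ[b/a](R))) → 2

== RESULT ==
b
8
9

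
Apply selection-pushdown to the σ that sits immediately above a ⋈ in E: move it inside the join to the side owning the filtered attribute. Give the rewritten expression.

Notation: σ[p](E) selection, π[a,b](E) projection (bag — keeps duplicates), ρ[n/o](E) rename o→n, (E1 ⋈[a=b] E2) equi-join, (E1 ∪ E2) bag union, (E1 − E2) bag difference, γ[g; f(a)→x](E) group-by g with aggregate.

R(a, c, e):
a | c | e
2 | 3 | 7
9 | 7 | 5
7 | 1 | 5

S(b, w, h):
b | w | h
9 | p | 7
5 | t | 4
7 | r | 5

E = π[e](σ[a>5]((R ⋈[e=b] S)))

σ filters on a, owned by the left side.
E' = π[e]((σ[a>5](R) ⋈[e=b] S))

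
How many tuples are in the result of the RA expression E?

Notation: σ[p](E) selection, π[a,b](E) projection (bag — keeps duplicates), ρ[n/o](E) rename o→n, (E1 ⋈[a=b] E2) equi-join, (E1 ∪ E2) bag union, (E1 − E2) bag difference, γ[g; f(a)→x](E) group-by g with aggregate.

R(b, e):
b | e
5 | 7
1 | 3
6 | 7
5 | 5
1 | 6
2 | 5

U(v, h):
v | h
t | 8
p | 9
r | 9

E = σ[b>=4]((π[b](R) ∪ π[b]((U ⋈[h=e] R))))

Row counts bottom-up:
  R → 6
  π[b](R) → 6
  U → 3
  R → 6
  (U ⋈[h=e] R) → 0
  π[b]((U ⋈[h=e] R)) → 0
  (π[b](R) ∪ π[b]((U ⋈[h=e] R))) → 6
  σ[b>=4]((π[b](R) ∪ π[b]((U ⋈[h=e] R)))) → 3

|E| = 3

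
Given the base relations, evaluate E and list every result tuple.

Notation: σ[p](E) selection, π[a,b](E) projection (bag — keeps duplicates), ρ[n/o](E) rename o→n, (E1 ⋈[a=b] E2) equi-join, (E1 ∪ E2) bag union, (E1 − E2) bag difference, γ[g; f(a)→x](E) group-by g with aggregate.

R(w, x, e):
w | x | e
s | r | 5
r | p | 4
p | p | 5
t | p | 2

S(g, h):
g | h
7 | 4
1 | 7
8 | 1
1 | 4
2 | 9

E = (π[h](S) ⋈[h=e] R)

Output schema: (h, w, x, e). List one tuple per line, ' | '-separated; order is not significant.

Stepwise |·|:
  S → 5
  π[h](S) → 5
  R → 4
  (π[h](S) ⋈[h=e] R) → 2

== RESULT ==
h | w | x | e
4 | r | p | 4
4 | r | p | 4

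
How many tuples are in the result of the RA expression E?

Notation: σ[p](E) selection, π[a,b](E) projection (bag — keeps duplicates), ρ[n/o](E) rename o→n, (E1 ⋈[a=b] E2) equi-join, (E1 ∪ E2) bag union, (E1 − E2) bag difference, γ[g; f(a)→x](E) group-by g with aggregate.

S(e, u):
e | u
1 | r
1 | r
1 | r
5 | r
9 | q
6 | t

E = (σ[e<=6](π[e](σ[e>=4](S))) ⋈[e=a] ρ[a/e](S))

Subexpression sizes:
  S → 6
  σ[e>=4](S) → 3
  π[e](σ[e>=4](S)) → 3
  σ[e<=6](π[e](σ[e>=4](S))) → 2
  S → 6
  ρ[a/e](S) → 6
  (σ[e<=6](π[e](σ[e>=4](S))) ⋈[e=a] ρ[a/e](S)) → 2

|E| = 2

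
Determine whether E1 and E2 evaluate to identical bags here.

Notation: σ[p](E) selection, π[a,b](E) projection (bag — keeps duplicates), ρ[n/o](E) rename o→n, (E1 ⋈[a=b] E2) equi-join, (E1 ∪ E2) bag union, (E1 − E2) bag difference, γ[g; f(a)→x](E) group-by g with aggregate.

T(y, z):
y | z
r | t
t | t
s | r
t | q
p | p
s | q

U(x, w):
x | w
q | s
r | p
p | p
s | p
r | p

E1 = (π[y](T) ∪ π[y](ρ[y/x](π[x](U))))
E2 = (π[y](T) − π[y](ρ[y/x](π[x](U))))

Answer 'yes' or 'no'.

E1 row counts bottom-up:
  T → 6
  π[y](T) → 6
  U → 5
  π[x](U) → 5
  ρ[y/x](π[x](U)) → 5
  π[y](ρ[y/x](π[x](U))) → 5
  (π[y](T) ∪ π[y](ρ[y/x](π[x](U)))) → 11
E2 row counts bottom-up:
  T → 6
  π[y](T) → 6
  U → 5
  π[x](U) → 5
  ρ[y/x](π[x](U)) → 5
  π[y](ρ[y/x](π[x](U))) → 5
  (π[y](T) − π[y](ρ[y/x](π[x](U)))) → 3

E1 result:
y
p
p
q
r
r
r
s
s
s
t
t
E2 result:
y
s
t
t
Witness: ('s',) appears 3× in E1 but 1× in E2.

no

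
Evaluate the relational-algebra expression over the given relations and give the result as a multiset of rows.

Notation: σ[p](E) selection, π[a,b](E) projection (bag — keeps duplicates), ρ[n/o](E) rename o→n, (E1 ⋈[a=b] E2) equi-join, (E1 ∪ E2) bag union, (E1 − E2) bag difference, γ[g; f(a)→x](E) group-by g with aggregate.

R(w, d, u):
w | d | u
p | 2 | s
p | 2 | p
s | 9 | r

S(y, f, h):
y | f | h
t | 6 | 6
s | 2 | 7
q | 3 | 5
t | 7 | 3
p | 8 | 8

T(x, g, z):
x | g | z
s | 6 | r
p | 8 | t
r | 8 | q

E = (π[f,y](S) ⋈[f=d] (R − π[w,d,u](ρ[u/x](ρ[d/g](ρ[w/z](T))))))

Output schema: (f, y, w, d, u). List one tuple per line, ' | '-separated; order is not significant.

Stepwise |·|:
  S → 5
  π[f,y](S) → 5
  R → 3
  T → 3
  ρ[w/z](T) → 3
  ρ[d/g](ρ[w/z](T)) → 3
  ρ[u/x](ρ[d/g](ρ[w/z](T))) → 3
  π[w,d,u](ρ[u/x](ρ[d/g](ρ[w/z](T)))) → 3
  (R − π[w,d,u](ρ[u/x](ρ[d/g](ρ[w/z](T))))) → 3
  (π[f,y](S) ⋈[f=d] (R − π[w,d,u](ρ[u/x](ρ[d/g](ρ[w/z](T)))))) → 2

== RESULT ==
f | y | w | d | u
2 | s | p | 2 | p
2 | s | p | 2 | s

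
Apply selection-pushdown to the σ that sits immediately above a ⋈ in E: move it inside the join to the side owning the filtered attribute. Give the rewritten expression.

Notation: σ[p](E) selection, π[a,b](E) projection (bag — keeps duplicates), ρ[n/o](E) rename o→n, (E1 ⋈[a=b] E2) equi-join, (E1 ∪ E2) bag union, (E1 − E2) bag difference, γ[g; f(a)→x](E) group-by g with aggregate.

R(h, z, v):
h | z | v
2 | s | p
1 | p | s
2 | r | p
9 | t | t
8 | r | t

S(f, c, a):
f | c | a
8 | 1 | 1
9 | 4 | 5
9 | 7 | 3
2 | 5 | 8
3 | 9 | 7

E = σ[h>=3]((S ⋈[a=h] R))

σ filters on h, owned by the right side.
E' = (S ⋈[a=h] σ[h>=3](R))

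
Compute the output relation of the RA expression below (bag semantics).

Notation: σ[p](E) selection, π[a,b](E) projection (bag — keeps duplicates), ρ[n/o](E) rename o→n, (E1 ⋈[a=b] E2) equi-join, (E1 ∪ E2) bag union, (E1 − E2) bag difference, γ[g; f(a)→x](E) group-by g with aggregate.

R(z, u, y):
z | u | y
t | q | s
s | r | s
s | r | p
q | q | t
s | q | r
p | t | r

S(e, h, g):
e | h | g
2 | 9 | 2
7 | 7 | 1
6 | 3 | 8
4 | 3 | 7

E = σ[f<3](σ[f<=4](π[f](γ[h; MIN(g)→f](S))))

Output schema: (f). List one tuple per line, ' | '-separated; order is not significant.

Row counts bottom-up:
  S → 4
  γ[h; MIN(g)→f](S) → 3
  π[f](γ[h; MIN(g)→f](S)) → 3
  σ[f<=4](π[f](γ[h; MIN(g)→f](S))) → 2
  σ[f<3](σ[f<=4](π[f](γ[h; MIN(g)→f](S)))) → 2

== RESULT ==
f
1
2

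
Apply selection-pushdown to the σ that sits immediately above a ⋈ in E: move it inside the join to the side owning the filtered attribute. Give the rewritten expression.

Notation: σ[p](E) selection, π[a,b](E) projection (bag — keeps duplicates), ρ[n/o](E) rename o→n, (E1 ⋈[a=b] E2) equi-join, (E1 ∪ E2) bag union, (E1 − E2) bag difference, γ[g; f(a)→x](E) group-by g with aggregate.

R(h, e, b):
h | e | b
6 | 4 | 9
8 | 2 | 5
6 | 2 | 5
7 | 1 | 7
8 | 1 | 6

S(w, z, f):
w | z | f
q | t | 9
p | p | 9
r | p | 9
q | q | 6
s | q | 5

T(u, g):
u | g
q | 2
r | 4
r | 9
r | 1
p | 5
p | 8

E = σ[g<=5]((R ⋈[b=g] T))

σ filters on g, owned by the right side.
E' = (R ⋈[b=g] σ[g<=5](T))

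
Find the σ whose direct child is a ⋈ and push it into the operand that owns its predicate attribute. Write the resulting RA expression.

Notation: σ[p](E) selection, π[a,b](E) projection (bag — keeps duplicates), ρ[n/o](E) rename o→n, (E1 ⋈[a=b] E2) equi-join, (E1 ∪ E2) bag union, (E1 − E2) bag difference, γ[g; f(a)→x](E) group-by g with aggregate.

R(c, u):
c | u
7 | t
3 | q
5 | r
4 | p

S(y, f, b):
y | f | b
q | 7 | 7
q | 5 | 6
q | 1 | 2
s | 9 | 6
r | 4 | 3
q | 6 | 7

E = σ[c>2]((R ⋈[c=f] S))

σ filters on c, owned by the left side.
E' = (σ[c>2](R) ⋈[c=f] S)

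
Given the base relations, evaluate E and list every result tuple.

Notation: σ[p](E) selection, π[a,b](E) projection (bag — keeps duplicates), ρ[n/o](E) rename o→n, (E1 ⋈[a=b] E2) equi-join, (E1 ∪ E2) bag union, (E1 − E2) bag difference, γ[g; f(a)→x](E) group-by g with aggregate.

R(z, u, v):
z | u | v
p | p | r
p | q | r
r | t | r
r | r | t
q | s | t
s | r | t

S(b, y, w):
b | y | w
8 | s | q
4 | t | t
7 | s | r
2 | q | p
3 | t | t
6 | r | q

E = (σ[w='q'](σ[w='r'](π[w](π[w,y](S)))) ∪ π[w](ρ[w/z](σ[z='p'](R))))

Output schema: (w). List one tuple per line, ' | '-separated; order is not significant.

Stepwise |·|:
  S → 6
  π[w,y](S) → 6
  π[w](π[w,y](S)) → 6
  σ[w='r'](π[w](π[w,y](S))) → 1
  σ[w='q'](σ[w='r'](π[w](π[w,y](S)))) → 0
  R → 6
  σ[z='p'](R) → 2
  ρ[w/z](σ[z='p'](R)) → 2
  π[w](ρ[w/z](σ[z='p'](R))) → 2
  (σ[w='q'](σ[w='r'](π[w](π[w,y](S)))) ∪ π[w](ρ[w/z](σ[z='p'](R)))) → 2

== RESULT ==
w
p
p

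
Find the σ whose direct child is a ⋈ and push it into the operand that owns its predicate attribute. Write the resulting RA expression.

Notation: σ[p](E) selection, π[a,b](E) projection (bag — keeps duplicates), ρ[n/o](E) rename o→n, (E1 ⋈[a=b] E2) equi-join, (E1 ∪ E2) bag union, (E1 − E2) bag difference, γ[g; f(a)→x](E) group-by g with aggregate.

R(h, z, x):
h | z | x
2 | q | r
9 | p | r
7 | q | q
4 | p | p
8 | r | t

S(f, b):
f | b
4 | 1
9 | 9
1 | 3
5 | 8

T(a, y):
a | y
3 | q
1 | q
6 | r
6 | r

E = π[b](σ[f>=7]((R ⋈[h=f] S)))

σ filters on f, owned by the right side.
E' = π[b]((R ⋈[h=f] σ[f>=7](S)))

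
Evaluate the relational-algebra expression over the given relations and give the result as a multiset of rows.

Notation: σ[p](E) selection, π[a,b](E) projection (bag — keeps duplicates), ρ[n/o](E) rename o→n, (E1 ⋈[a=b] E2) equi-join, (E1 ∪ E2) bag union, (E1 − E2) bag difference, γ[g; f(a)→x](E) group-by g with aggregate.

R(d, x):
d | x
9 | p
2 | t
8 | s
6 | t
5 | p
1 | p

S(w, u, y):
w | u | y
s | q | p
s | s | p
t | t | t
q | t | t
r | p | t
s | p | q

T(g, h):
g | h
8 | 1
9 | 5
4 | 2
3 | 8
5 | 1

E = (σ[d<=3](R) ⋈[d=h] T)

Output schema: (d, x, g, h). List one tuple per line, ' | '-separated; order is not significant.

Row counts bottom-up:
  R → 6
  σ[d<=3](R) → 2
  T → 5
  (σ[d<=3](R) ⋈[d=h] T) → 3

== RESULT ==
d | x | g | h
1 | p | 5 | 1
1 | p | 8 | 1
2 | t | 4 | 2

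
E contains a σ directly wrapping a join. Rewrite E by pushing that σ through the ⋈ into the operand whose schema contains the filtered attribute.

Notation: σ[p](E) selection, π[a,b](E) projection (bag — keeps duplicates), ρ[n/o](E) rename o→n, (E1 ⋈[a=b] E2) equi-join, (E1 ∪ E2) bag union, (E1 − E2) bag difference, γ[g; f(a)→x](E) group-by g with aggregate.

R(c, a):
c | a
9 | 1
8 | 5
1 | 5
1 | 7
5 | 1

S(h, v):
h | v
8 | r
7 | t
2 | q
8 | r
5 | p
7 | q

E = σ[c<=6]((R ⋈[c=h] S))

σ filters on c, owned by the left side.
E' = (σ[c<=6](R) ⋈[c=h] S)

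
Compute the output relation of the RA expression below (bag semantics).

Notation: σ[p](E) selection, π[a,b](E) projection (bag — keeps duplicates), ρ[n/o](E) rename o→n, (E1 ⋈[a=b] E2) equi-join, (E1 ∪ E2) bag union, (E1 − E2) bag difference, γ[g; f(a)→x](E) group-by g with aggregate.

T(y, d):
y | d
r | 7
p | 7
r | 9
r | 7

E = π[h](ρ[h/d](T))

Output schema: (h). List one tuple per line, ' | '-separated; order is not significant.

Row counts bottom-up:
  T → 4
  ρ[h/d](T) → 4
  π[h](ρ[h/d](T)) → 4

== RESULT ==
h
7
7
7
9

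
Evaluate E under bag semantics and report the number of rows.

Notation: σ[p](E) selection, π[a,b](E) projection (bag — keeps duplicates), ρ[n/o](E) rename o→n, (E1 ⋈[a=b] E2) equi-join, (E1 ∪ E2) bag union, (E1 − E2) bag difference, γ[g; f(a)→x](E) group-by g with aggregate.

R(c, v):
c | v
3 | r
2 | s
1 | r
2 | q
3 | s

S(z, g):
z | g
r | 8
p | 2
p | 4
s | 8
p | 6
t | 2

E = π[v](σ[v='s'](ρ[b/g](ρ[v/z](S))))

Per-node cardinality:
  S → 6
  ρ[v/z](S) → 6
  ρ[b/g](ρ[v/z](S)) → 6
  σ[v='s'](ρ[b/g](ρ[v/z](S))) → 1
  π[v](σ[v='s'](ρ[b/g](ρ[v/z](S)))) → 1

|E| = 1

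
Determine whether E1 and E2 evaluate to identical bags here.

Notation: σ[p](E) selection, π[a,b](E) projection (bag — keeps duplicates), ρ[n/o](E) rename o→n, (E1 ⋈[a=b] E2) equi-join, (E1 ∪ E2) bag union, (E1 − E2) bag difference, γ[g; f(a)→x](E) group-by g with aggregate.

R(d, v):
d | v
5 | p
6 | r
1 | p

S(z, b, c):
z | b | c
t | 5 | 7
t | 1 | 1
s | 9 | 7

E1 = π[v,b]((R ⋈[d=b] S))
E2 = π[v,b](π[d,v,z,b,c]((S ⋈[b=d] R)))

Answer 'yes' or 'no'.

E1 stepwise |·|:
  R → 3
  S → 3
  (R ⋈[d=b] S) → 2
  π[v,b]((R ⋈[d=b] S)) → 2
E2 stepwise |·|:
  S → 3
  R → 3
  (S ⋈[b=d] R) → 2
  π[d,v,z,b,c]((S ⋈[b=d] R)) → 2
  π[v,b](π[d,v,z,b,c]((S ⋈[b=d] R))) → 2

E1 and E2 produce the same multiset:
v | b
p | 1
p | 5

yes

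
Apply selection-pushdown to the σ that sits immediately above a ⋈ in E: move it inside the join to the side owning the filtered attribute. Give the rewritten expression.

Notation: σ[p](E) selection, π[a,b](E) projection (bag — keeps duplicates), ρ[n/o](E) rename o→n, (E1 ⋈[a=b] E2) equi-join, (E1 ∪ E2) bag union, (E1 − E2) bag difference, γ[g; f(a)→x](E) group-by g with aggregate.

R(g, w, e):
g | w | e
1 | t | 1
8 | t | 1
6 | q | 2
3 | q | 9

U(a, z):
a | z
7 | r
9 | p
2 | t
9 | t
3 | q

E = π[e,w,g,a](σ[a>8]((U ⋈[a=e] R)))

σ filters on a, owned by the left side.
E' = π[e,w,g,a]((σ[a>8](U) ⋈[a=e] R))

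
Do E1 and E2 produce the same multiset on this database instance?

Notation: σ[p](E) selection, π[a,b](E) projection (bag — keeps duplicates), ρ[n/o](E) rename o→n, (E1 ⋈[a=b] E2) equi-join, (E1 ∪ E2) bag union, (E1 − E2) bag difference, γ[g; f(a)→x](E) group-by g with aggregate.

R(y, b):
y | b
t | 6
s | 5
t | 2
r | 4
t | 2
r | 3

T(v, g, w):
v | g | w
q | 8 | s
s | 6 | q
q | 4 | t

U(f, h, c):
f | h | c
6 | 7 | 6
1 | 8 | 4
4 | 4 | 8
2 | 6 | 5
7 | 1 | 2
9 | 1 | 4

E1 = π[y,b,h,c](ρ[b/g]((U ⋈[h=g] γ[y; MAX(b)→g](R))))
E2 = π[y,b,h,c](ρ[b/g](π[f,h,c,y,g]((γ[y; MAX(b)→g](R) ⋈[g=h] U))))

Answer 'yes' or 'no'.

E1 row counts bottom-up:
  U → 6
  R → 6
  γ[y; MAX(b)→g](R) → 3
  (U ⋈[h=g] γ[y; MAX(b)→g](R)) → 2
  ρ[b/g]((U ⋈[h=g] γ[y; MAX(b)→g](R))) → 2
  π[y,b,h,c](ρ[b/g]((U ⋈[h=g] γ[y; MAX(b)→g](R)))) → 2
E2 row counts bottom-up:
  R → 6
  γ[y; MAX(b)→g](R) → 3
  U → 6
  (γ[y; MAX(b)→g](R) ⋈[g=h] U) → 2
  π[f,h,c,y,g]((γ[y; MAX(b)→g](R) ⋈[g=h] U)) → 2
  ρ[b/g](π[f,h,c,y,g]((γ[y; MAX(b)→g](R) ⋈[g=h] U))) → 2
  π[y,b,h,c](ρ[b/g](π[f,h,c,y,g]((γ[y; MAX(b)→g](R) ⋈[g=h] U)))) → 2

E1 and E2 produce the same multiset:
y | b | h | c
r | 4 | 4 | 8
t | 6 | 6 | 5

yes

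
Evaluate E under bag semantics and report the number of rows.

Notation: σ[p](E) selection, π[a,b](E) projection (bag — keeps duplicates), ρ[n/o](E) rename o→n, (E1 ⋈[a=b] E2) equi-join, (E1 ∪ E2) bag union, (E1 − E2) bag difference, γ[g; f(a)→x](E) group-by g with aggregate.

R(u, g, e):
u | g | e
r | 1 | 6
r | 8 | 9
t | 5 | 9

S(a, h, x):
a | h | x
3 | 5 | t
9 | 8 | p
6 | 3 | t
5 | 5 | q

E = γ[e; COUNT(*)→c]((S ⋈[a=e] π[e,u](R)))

Stepwise |·|:
  S → 4
  R → 3
  π[e,u](R) → 3
  (S ⋈[a=e] π[e,u](R)) → 3
  γ[e; COUNT(*)→c]((S ⋈[a=e] π[e,u](R))) → 2

|E| = 2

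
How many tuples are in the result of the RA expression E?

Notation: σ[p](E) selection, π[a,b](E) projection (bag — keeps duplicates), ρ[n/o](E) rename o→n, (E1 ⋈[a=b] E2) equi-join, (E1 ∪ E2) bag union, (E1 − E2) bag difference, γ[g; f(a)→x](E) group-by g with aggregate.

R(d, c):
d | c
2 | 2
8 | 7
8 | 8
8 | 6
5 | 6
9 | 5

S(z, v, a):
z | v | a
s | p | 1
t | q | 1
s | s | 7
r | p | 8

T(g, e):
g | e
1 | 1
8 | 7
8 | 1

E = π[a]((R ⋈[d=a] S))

Per-node cardinality:
  R → 6
  S → 4
  (R ⋈[d=a] S) → 3
  π[a]((R ⋈[d=a] S)) → 3

|E| = 3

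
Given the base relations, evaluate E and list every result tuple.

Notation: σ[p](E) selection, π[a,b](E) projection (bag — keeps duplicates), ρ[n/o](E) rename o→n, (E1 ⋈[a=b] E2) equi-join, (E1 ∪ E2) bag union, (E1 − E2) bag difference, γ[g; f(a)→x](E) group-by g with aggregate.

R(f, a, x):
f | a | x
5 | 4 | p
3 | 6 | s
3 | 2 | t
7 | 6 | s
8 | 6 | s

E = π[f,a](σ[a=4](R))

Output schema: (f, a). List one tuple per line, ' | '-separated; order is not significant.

Per-node cardinality:
  R → 5
  σ[a=4](R) → 1
  π[f,a](σ[a=4](R)) → 1

== RESULT ==
f | a
5 | 4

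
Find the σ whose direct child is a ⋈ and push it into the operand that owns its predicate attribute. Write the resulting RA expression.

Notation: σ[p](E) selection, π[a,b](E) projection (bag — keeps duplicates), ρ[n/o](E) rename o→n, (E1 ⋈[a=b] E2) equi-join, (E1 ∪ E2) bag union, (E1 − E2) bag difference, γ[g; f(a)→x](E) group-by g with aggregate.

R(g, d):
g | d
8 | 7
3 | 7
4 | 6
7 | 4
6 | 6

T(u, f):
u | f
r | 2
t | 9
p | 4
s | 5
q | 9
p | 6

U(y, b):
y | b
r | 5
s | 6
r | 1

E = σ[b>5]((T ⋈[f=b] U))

σ filters on b, owned by the right side.
E' = (T ⋈[f=b] σ[b>5](U))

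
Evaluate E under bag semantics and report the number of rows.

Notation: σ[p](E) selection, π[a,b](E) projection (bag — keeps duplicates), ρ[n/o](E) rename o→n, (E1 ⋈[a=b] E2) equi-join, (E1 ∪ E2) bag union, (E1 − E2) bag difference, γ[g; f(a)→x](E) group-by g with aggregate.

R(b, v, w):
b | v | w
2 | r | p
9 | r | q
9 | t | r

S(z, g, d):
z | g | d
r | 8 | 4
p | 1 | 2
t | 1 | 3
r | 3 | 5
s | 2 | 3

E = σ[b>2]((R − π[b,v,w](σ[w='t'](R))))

Stepwise |·|:
  R → 3
  R → 3
  σ[w='t'](R) → 0
  π[b,v,w](σ[w='t'](R)) → 0
  (R − π[b,v,w](σ[w='t'](R))) → 3
  σ[b>2]((R − π[b,v,w](σ[w='t'](R)))) → 2

|E| = 2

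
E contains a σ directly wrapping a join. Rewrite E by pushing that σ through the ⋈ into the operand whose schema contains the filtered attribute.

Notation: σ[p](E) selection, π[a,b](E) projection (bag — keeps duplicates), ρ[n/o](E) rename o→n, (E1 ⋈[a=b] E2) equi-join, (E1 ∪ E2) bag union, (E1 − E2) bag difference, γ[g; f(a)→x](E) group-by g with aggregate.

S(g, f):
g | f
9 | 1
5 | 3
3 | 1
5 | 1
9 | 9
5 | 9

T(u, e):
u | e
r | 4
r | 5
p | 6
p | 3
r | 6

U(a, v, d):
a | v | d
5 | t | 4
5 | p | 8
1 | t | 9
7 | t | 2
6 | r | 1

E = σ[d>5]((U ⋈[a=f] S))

σ filters on d, owned by the left side.
E' = (σ[d>5](U) ⋈[a=f] S)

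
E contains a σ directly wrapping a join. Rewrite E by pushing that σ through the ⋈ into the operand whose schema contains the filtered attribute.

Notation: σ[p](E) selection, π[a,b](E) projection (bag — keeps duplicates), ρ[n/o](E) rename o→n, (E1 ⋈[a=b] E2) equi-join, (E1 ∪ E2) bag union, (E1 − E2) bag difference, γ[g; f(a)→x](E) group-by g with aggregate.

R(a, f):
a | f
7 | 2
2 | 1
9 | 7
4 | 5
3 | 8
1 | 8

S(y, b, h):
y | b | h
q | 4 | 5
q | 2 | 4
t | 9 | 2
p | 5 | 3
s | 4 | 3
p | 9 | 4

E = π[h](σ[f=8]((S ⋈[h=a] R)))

σ filters on f, owned by the right side.
E' = π[h]((S ⋈[h=a] σ[f=8](R)))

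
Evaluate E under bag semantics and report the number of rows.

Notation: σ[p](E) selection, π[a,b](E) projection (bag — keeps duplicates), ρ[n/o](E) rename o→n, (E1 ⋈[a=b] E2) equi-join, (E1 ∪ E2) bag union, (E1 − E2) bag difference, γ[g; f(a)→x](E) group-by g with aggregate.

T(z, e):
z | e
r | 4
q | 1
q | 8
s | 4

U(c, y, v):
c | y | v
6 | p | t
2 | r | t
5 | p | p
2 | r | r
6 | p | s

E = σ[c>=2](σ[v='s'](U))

Per-node cardinality:
  U → 5
  σ[v='s'](U) → 1
  σ[c>=2](σ[v='s'](U)) → 1

|E| = 1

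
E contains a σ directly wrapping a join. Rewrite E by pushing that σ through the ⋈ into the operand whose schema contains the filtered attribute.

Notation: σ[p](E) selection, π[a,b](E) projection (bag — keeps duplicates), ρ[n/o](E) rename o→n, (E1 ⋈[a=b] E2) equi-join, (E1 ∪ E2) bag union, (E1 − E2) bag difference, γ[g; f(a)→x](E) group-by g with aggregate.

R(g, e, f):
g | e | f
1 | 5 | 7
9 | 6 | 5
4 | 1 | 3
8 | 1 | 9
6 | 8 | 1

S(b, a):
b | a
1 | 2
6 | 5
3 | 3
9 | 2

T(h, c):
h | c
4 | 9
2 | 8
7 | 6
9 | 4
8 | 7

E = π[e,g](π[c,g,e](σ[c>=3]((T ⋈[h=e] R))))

σ filters on c, owned by the left side.
E' = π[e,g](π[c,g,e]((σ[c>=3](T) ⋈[h=e] R)))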